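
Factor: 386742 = 2^1*3^1*43^1*1499^1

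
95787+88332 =184119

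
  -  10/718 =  - 1 + 354/359 = - 0.01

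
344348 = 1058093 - 713745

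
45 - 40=5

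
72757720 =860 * 84602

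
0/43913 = 0 = 0.00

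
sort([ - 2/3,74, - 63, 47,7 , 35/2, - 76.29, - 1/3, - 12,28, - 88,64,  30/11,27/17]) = [ - 88, - 76.29,-63 , - 12,-2/3, - 1/3,  27/17,30/11, 7 , 35/2,28,  47,  64,74]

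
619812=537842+81970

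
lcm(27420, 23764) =356460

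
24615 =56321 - 31706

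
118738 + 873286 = 992024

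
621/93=207/31 = 6.68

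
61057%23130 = 14797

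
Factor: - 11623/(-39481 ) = 13^(  -  1)*59^1*197^1*3037^( - 1 ) 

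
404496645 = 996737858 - 592241213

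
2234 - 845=1389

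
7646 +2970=10616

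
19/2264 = 19/2264 = 0.01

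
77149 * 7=540043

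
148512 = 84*1768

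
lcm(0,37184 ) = 0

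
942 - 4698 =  - 3756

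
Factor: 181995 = 3^1*5^1*11^1*1103^1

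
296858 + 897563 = 1194421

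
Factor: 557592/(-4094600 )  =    -  69699/511825= -3^1 * 5^( - 2 ) * 7^1 * 59^(-1) * 347^(-1)*3319^1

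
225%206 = 19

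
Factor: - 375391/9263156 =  - 2^( - 2)*7^( - 2) * 167^( - 1 )*283^( - 1)*375391^1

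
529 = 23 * 23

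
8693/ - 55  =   - 8693/55 =- 158.05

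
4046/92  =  2023/46 = 43.98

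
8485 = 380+8105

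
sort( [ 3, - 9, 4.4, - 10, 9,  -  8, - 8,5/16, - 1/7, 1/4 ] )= [ - 10,  -  9, - 8, - 8, - 1/7,1/4, 5/16, 3,4.4, 9]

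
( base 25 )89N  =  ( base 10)5248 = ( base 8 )12200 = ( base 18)G3A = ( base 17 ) 112c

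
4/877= 4/877 = 0.00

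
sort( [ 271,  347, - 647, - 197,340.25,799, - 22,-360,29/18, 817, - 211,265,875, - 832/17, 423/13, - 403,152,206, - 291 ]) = [ -647, - 403, - 360, - 291,-211, - 197, - 832/17, - 22,29/18,423/13,152,206, 265,271,340.25,347,799,817,875] 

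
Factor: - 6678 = -2^1*3^2*7^1 *53^1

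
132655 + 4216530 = 4349185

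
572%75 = 47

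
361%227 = 134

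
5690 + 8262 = 13952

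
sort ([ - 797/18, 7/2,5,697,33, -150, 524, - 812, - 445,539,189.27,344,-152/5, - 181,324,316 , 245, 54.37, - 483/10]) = [  -  812, - 445, - 181, - 150, - 483/10,-797/18,-152/5, 7/2,5,33, 54.37,189.27,245, 316,324,344, 524,539, 697 ] 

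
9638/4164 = 2+655/2082 = 2.31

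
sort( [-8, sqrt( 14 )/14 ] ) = [  -  8,sqrt( 14) /14 ] 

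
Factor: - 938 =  -2^1*7^1*67^1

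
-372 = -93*4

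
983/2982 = 983/2982 = 0.33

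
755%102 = 41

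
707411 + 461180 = 1168591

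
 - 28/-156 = 7/39  =  0.18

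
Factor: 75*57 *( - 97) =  - 3^2 *5^2 * 19^1*  97^1 = - 414675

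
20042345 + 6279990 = 26322335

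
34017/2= 34017/2= 17008.50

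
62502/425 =147  +  27/425 = 147.06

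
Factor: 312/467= 2^3*3^1*13^1 * 467^( - 1) 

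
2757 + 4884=7641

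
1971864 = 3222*612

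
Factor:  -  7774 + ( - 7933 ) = - 15707 = - 113^1* 139^1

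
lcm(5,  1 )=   5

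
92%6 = 2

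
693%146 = 109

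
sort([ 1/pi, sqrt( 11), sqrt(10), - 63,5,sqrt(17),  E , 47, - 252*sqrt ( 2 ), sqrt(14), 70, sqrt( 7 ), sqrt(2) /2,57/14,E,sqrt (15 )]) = [ - 252*sqrt (2 ), - 63, 1/pi,sqrt (2) /2, sqrt( 7 ),E,E,sqrt( 10 ), sqrt ( 11) , sqrt ( 14 )  ,  sqrt(15) , 57/14,sqrt( 17),5  ,  47,70]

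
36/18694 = 18/9347 = 0.00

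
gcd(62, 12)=2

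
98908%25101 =23605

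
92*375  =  34500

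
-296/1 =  - 296 = - 296.00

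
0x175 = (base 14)1c9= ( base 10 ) 373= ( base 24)fd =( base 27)dm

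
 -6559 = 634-7193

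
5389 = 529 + 4860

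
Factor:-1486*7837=-11645782 =-  2^1*17^1*461^1 *743^1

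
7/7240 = 7/7240= 0.00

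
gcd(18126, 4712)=38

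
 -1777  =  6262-8039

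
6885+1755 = 8640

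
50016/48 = 1042= 1042.00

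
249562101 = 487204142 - 237642041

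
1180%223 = 65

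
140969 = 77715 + 63254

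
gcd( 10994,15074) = 2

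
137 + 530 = 667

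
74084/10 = 7408 + 2/5  =  7408.40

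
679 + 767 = 1446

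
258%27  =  15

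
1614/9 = 179 + 1/3 =179.33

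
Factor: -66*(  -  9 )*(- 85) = -2^1*3^3  *5^1 * 11^1*17^1 = - 50490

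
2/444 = 1/222 = 0.00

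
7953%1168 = 945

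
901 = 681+220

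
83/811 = 83/811 = 0.10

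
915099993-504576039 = 410523954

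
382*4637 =1771334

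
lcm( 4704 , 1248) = 61152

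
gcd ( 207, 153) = 9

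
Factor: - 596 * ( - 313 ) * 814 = 2^3*11^1*37^1*149^1*313^1 = 151850072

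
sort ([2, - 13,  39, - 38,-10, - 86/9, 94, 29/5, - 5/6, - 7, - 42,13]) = [ - 42, - 38, - 13, - 10, - 86/9, - 7, - 5/6, 2,29/5, 13,  39, 94 ]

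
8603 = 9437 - 834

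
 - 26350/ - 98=268+43/49 = 268.88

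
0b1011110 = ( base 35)2O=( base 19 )4i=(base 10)94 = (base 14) 6a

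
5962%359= 218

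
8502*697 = 5925894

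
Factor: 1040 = 2^4*5^1*13^1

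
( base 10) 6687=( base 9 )10150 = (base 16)1A1F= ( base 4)1220133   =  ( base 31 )6TM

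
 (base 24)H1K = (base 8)23154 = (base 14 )3828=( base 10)9836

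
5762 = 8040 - 2278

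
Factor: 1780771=1780771^1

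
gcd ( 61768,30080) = 8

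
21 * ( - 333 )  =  - 6993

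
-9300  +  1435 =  - 7865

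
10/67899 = 10/67899 = 0.00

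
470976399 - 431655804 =39320595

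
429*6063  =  2601027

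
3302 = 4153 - 851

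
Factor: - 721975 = -5^2 * 28879^1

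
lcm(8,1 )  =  8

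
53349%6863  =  5308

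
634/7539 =634/7539 = 0.08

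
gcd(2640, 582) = 6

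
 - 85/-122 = 85/122= 0.70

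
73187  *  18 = 1317366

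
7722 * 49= 378378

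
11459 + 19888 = 31347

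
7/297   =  7/297 = 0.02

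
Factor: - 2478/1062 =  - 3^( - 1)*7^1  =  - 7/3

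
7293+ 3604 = 10897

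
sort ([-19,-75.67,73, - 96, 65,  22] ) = [ - 96 , - 75.67, -19, 22,65,73 ]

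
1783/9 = 198 + 1/9 = 198.11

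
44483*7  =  311381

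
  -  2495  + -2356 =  - 4851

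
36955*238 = 8795290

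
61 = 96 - 35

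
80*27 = 2160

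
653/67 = 653/67 = 9.75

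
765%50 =15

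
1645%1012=633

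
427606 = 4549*94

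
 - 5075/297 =  -  5075/297  =  - 17.09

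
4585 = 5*917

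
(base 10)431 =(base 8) 657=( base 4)12233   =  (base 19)13d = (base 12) 2bb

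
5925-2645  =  3280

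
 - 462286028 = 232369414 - 694655442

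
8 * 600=4800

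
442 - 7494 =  - 7052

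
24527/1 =24527 = 24527.00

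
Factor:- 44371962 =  - 2^1 * 3^4*273901^1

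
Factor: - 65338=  - 2^1*7^1*13^1*359^1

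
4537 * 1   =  4537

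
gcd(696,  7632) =24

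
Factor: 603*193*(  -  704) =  - 81930816  =  - 2^6*3^2 *11^1*67^1*193^1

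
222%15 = 12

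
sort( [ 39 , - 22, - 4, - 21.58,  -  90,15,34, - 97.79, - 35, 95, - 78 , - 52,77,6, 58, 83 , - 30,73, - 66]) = [ - 97.79, -90, - 78, - 66,- 52, - 35,  -  30, - 22, - 21.58,-4,6, 15,34,39, 58 , 73,77,  83, 95 ] 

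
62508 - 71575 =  -9067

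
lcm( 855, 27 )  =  2565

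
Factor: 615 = 3^1*5^1*41^1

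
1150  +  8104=9254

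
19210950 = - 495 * ( - 38810)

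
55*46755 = 2571525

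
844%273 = 25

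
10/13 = 10/13 = 0.77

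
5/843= 5/843 = 0.01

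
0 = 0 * 6582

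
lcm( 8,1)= 8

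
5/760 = 1/152=0.01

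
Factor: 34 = 2^1 * 17^1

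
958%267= 157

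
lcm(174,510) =14790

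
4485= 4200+285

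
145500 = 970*150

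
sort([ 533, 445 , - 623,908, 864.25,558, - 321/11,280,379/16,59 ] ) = [ - 623, - 321/11,379/16,59,280, 445,533,558, 864.25,  908]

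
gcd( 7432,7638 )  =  2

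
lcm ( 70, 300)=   2100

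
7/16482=7/16482 = 0.00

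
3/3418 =3/3418 = 0.00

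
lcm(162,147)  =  7938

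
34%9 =7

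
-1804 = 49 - 1853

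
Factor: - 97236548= -2^2*23^2*45953^1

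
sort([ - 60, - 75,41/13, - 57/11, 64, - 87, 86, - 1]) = [-87, - 75, -60,-57/11, - 1, 41/13, 64, 86 ]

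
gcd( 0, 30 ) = 30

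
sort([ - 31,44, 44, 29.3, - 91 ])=[ - 91,-31,29.3, 44, 44 ]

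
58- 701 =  - 643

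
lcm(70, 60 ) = 420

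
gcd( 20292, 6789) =3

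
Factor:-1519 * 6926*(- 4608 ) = 2^10*3^2*7^2*31^1*3463^1 = 48478897152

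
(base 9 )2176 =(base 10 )1608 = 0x648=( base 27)25f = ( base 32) 1I8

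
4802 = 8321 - 3519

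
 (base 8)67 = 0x37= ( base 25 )25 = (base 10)55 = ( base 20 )2f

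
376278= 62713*6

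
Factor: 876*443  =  388068 = 2^2*3^1*73^1*443^1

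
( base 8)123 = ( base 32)2J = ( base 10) 83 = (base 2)1010011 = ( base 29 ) 2p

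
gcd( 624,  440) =8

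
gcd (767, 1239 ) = 59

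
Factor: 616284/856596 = 3^1*13^(-1)* 17^( - 1) * 53^1 =159/221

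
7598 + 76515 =84113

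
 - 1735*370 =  - 641950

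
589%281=27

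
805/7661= 805/7661 =0.11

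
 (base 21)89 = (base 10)177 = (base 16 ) B1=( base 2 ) 10110001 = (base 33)5C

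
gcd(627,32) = 1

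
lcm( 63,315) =315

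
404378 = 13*31106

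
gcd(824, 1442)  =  206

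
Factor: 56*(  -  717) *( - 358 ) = 14374416 =2^4*3^1*7^1*179^1*239^1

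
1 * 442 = 442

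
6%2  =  0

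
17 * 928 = 15776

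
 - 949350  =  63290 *(- 15) 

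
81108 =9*9012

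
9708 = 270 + 9438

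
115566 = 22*5253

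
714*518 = 369852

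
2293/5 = 2293/5 = 458.60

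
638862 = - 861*(-742)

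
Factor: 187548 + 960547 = 1148095 = 5^1*13^1 *17^1*1039^1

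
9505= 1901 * 5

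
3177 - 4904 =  - 1727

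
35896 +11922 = 47818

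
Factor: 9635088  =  2^4*3^1*200731^1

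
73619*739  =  54404441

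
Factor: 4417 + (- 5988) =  - 1571^1 = - 1571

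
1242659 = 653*1903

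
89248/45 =1983  +  13/45 = 1983.29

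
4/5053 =4/5053 = 0.00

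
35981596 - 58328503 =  - 22346907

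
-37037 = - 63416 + 26379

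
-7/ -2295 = 7/2295 = 0.00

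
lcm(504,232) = 14616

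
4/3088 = 1/772 = 0.00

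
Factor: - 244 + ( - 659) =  - 903 = -  3^1*7^1*43^1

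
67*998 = 66866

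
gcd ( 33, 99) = 33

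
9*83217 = 748953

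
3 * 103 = 309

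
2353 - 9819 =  - 7466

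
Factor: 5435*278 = 2^1*5^1 * 139^1 * 1087^1= 1510930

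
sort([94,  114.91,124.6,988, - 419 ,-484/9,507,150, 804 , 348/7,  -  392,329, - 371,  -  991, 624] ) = [ -991,-419 , - 392, - 371, - 484/9,348/7,94,114.91,124.6, 150,329,507,624, 804,988] 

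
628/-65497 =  - 628/65497 = - 0.01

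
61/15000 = 61/15000 = 0.00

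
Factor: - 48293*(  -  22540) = 2^2 * 5^1*7^3*23^1*6899^1 =1088524220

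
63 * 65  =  4095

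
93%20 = 13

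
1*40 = 40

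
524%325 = 199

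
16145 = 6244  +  9901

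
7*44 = 308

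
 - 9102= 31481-40583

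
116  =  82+34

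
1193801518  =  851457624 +342343894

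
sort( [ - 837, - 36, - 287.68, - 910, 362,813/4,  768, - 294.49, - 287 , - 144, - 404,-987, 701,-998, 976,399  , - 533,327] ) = [ - 998 , - 987,- 910,-837, - 533, - 404, - 294.49, - 287.68,-287, - 144, - 36, 813/4, 327,362, 399,  701,768, 976]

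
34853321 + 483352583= 518205904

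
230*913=209990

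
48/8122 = 24/4061 = 0.01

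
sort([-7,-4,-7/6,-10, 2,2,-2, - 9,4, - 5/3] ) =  [-10, - 9, - 7, - 4, - 2, - 5/3 , - 7/6,  2,  2, 4]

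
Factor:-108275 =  - 5^2 *61^1*71^1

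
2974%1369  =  236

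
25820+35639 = 61459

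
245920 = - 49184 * (  -  5) 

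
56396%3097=650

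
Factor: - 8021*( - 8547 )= 68555487=3^1*7^1* 11^1 * 13^1* 37^1*617^1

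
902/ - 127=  - 8 + 114/127 =-7.10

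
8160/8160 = 1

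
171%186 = 171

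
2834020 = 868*3265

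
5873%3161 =2712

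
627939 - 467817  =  160122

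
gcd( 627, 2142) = 3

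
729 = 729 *1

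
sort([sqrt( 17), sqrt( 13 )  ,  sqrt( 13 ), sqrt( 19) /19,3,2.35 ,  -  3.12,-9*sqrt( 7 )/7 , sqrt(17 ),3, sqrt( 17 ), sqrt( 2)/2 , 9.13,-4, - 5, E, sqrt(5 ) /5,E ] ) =[-5 ,-4, - 9*sqrt(7 )/7, - 3.12, sqrt( 19 ) /19 , sqrt (5 ) /5 , sqrt(2)/2,  2.35, E,E,  3,3,  sqrt( 13 ),  sqrt(13 ),sqrt(17), sqrt( 17 ), sqrt( 17 ),9.13]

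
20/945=4/189 = 0.02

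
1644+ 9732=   11376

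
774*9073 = 7022502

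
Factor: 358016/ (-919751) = -2^7 *7^( - 1)*17^( - 1)* 59^ (-1)*131^(- 1)*2797^1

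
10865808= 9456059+1409749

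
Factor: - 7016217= - 3^1*13^1*179903^1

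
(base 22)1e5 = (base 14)40d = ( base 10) 797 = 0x31D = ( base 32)ot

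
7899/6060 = 1 + 613/2020 = 1.30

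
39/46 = 39/46= 0.85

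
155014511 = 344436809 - 189422298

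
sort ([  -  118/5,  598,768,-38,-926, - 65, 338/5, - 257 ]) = [ - 926, - 257 , - 65,-38, - 118/5,  338/5,598 , 768]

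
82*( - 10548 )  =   - 864936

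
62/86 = 31/43=0.72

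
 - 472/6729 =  - 1+6257/6729  =  - 0.07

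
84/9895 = 84/9895 = 0.01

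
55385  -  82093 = -26708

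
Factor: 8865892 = 2^2 *7^1* 47^1*6737^1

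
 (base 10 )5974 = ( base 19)ga8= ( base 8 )13526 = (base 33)5g1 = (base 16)1756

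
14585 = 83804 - 69219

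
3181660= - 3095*( - 1028)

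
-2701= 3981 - 6682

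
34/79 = 34/79 = 0.43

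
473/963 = 473/963=0.49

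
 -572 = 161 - 733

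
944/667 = 944/667 = 1.42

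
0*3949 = 0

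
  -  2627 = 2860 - 5487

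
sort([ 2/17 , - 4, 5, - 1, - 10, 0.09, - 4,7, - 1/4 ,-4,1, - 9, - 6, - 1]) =[  -  10, -9, - 6 , -4,  -  4,  -  4, - 1, - 1,-1/4, 0.09,2/17,1,5,7 ] 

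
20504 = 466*44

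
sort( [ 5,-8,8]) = [ - 8, 5, 8]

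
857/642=857/642 =1.33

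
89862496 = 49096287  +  40766209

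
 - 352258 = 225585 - 577843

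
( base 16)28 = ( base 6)104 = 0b101000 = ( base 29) 1b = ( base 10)40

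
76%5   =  1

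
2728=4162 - 1434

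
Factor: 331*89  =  29459 = 89^1*331^1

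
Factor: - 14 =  - 2^1*7^1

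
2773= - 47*(- 59)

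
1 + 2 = 3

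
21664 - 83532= - 61868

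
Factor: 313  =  313^1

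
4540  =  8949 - 4409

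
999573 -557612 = 441961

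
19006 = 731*26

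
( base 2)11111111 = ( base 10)255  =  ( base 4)3333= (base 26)9l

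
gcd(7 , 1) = 1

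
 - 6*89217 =-535302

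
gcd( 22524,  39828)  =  12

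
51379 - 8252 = 43127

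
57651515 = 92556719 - 34905204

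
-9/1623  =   - 3/541 =- 0.01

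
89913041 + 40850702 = 130763743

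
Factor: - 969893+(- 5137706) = -6107599=   - 6107599^1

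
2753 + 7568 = 10321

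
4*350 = 1400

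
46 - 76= - 30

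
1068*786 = 839448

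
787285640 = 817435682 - 30150042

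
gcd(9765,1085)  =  1085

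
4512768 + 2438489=6951257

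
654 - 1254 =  - 600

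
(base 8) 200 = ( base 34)3q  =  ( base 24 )58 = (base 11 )107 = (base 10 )128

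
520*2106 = 1095120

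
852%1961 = 852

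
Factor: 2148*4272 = 9176256 = 2^6 * 3^2*89^1 * 179^1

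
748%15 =13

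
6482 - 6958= - 476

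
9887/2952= 9887/2952 = 3.35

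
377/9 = 41+8/9 = 41.89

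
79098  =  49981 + 29117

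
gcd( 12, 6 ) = 6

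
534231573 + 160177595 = 694409168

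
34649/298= 34649/298  =  116.27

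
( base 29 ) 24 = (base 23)2G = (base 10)62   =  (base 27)28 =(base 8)76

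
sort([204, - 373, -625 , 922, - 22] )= [- 625,-373, -22,204,922 ] 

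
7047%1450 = 1247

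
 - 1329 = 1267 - 2596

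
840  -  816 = 24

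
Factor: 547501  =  547501^1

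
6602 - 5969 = 633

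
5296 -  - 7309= 12605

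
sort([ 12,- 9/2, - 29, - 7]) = [-29, - 7, - 9/2, 12]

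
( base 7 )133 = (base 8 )111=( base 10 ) 73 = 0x49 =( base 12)61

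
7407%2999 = 1409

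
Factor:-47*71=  - 3337=- 47^1*71^1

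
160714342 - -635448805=796163147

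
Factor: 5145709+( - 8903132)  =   - 3757423^1 = - 3757423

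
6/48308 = 3/24154=0.00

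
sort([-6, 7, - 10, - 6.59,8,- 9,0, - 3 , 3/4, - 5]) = [ - 10, - 9 , - 6.59, - 6, - 5, - 3,  0 , 3/4,7 , 8]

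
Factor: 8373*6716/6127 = 2^2* 3^1*11^( - 1)* 23^1 *73^1*557^(-1 )*2791^1 = 56233068/6127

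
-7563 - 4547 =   -  12110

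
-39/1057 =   -  39/1057 = - 0.04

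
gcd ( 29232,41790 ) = 42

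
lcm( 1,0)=0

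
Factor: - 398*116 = -46168 =-2^3 * 29^1*199^1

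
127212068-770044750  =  -642832682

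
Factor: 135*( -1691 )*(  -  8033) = 3^3*5^1 * 19^1*29^1*89^1*277^1 = 1833813405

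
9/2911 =9/2911 = 0.00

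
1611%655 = 301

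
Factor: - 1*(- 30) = 30 =2^1*3^1 * 5^1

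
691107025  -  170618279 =520488746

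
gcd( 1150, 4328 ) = 2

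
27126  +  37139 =64265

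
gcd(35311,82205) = 1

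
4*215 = 860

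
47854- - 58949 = 106803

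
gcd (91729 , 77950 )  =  1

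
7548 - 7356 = 192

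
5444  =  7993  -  2549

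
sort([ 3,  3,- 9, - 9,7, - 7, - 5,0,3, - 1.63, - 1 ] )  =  [-9, - 9, - 7, - 5, - 1.63, - 1,  0 , 3, 3, 3,7] 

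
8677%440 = 317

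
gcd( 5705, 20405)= 35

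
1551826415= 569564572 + 982261843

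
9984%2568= 2280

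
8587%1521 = 982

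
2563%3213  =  2563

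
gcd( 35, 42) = 7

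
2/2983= 2/2983= 0.00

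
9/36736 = 9/36736  =  0.00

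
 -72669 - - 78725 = 6056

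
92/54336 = 23/13584 = 0.00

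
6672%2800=1072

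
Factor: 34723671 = 3^1*11574557^1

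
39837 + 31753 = 71590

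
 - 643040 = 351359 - 994399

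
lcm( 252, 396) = 2772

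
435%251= 184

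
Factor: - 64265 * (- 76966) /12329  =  4946219990/12329=2^1*5^1*29^1*1327^1*12329^(  -  1)*12853^1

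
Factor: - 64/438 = -32/219 = -2^5*3^(  -  1)*73^( - 1)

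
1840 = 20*92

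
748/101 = 7+41/101 = 7.41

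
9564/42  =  227 + 5/7 = 227.71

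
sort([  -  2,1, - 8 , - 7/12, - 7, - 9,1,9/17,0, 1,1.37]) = [ - 9, - 8, - 7, - 2, - 7/12,0,9/17,1,1, 1, 1.37] 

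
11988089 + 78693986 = 90682075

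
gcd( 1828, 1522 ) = 2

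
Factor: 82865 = 5^1*16573^1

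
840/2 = 420 =420.00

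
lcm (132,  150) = 3300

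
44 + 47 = 91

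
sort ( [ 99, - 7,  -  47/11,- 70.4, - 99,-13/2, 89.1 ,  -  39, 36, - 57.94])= [ - 99, - 70.4, - 57.94, - 39, - 7 , - 13/2, - 47/11,36, 89.1,99] 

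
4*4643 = 18572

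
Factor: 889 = 7^1*127^1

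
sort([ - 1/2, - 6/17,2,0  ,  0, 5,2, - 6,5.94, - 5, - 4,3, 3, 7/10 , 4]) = [ - 6, - 5, - 4, - 1/2, - 6/17,0,0,7/10,  2,2,3, 3, 4,5,5.94]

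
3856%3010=846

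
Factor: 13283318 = 2^1*19^1 * 101^1*3461^1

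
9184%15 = 4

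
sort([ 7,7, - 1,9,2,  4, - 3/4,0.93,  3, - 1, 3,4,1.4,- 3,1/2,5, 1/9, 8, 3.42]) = [ - 3, - 1,  -  1, - 3/4, 1/9,1/2,0.93,  1.4, 2,3, 3,3.42, 4, 4,5,7,7, 8,9]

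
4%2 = 0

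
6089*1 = 6089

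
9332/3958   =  2+ 708/1979  =  2.36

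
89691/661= 135 + 456/661 = 135.69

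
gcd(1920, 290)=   10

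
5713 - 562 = 5151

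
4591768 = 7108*646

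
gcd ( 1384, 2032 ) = 8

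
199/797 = 199/797 =0.25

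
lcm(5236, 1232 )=20944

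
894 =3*298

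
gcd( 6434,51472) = 6434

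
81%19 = 5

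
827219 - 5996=821223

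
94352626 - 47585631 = 46766995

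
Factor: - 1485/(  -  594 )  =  5/2=   2^( - 1)*5^1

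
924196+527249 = 1451445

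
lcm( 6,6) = 6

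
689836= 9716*71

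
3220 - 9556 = - 6336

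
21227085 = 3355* 6327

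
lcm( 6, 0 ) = 0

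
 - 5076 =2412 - 7488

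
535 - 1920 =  - 1385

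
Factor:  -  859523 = -7^1  *  122789^1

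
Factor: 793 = 13^1 * 61^1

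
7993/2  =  3996+1/2 = 3996.50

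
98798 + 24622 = 123420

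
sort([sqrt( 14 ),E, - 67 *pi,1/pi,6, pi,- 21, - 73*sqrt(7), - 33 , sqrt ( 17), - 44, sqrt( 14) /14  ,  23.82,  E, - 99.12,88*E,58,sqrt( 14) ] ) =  [ - 67  *  pi, - 73*sqrt ( 7), - 99.12, - 44, - 33, - 21, sqrt( 14 ) /14,1/pi, E,E,pi,sqrt( 14 ),sqrt( 14),sqrt( 17 ),6,23.82, 58,  88*E] 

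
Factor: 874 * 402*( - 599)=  - 2^2 * 3^1 * 19^1*23^1*67^1*599^1 = - 210457452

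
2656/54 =49  +  5/27= 49.19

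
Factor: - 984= -2^3*3^1* 41^1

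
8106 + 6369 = 14475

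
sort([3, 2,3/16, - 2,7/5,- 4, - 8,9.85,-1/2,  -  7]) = [  -  8, - 7, - 4,  -  2, - 1/2,3/16, 7/5,2,3,9.85]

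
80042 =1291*62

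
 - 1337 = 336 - 1673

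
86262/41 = 86262/41 = 2103.95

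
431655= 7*61665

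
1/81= 1/81 = 0.01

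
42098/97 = 434  =  434.00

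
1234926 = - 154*( - 8019 )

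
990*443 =438570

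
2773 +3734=6507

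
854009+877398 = 1731407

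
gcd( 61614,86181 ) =3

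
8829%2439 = 1512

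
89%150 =89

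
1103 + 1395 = 2498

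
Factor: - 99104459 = - 99104459^1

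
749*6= 4494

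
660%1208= 660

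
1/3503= 1/3503 = 0.00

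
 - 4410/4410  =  -1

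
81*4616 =373896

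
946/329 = 2 + 288/329 = 2.88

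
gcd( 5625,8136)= 9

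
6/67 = 6/67 = 0.09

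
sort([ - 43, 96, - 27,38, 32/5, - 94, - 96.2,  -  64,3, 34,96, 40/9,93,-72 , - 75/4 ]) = [ - 96.2,-94,- 72, - 64, - 43, - 27, - 75/4,  3, 40/9,  32/5,34, 38, 93, 96,96 ]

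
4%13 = 4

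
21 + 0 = 21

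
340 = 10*34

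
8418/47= 179 + 5/47 =179.11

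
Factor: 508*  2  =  1016 = 2^3*127^1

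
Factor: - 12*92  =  -1104 = -  2^4*3^1*23^1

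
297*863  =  256311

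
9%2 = 1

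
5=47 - 42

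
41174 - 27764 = 13410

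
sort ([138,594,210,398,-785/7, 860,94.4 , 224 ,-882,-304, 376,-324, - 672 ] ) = [-882, - 672, - 324,  -  304, - 785/7, 94.4, 138,210,224,376,398, 594, 860]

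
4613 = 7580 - 2967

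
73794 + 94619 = 168413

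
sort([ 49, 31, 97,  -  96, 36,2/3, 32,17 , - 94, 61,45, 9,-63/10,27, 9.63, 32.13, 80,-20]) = [  -  96, - 94, - 20,-63/10,2/3, 9,  9.63,17 , 27,31,32,32.13,36,  45 , 49, 61 , 80 , 97 ]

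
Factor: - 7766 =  -2^1*11^1*353^1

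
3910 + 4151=8061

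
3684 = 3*1228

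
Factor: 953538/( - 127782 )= - 3^( - 1 )*31^(  -  1)*229^( - 1)*158923^1 = - 158923/21297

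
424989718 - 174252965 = 250736753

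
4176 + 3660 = 7836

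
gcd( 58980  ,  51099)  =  3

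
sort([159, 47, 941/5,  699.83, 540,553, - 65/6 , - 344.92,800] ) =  [ - 344.92, - 65/6,47, 159, 941/5,540,  553 , 699.83,  800] 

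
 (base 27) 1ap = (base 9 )1357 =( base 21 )26g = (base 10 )1024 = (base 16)400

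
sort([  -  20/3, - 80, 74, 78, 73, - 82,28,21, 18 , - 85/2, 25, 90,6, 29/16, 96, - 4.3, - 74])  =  [ - 82,  -  80 , - 74, - 85/2,-20/3,-4.3,  29/16, 6,18, 21,25, 28,73, 74,78 , 90,  96]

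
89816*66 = 5927856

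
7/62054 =7/62054 =0.00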